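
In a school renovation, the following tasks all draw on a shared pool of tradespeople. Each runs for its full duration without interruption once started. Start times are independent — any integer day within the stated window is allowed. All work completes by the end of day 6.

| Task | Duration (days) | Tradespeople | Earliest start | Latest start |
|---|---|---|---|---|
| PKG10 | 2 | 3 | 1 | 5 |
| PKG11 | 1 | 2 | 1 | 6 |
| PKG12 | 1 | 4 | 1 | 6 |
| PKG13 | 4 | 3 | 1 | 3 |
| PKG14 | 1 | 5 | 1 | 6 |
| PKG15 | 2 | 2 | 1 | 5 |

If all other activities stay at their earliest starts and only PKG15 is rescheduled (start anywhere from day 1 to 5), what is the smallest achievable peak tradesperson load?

PKG15@1: d1:19  d2:8  d3:3  d4:3  d5:0  d6:0 → peak 19
PKG15@2: d1:17  d2:8  d3:5  d4:3  d5:0  d6:0 → peak 17
PKG15@3: d1:17  d2:6  d3:5  d4:5  d5:0  d6:0 → peak 17
PKG15@4: d1:17  d2:6  d3:3  d4:5  d5:2  d6:0 → peak 17
PKG15@5: d1:17  d2:6  d3:3  d4:3  d5:2  d6:2 → peak 17
Best is PKG15@2, peak 17.

17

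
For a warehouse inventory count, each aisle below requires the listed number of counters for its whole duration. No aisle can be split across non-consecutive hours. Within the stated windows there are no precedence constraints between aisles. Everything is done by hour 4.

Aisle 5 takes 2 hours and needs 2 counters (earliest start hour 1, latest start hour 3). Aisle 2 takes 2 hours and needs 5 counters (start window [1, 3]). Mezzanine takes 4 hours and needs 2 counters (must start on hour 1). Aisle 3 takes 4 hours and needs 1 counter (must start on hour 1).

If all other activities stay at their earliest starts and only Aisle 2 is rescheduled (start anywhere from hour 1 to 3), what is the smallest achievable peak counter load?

8

Aisle 2@1: h1:10  h2:10  h3:3  h4:3 → peak 10
Aisle 2@2: h1:5  h2:10  h3:8  h4:3 → peak 10
Aisle 2@3: h1:5  h2:5  h3:8  h4:8 → peak 8
Best is Aisle 2@3, peak 8.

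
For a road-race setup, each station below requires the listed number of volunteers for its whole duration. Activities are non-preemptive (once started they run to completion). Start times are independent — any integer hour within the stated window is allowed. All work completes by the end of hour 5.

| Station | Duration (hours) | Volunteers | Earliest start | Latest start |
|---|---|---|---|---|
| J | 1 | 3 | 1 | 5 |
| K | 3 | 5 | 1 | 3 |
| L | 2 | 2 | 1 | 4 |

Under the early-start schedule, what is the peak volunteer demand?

10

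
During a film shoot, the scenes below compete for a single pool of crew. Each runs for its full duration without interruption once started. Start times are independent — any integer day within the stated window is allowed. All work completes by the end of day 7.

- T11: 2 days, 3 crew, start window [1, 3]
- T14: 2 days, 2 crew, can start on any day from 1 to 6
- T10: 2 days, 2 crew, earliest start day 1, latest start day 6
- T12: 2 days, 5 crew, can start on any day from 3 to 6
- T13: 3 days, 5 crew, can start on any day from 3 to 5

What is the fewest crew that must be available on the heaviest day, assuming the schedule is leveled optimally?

7

Early-start (T11@1, T14@1, T10@1, T12@3, T13@3) gives peak 10: d1:7  d2:7  d3:10  d4:10  d5:5  d6:0  d7:0.
Shift T13→5.
Schedule T11@1, T14@1, T10@1, T12@3, T13@5: d1:7  d2:7  d3:5  d4:5  d5:5  d6:5  d7:5 — peak 7.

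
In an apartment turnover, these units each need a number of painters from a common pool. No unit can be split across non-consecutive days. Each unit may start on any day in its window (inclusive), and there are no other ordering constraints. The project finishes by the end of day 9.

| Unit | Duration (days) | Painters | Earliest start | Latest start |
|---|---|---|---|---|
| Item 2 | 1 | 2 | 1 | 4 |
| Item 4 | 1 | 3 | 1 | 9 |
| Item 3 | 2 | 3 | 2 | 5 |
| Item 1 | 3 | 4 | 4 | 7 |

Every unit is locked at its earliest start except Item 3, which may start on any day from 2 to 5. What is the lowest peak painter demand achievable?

Item 3@2: d1:5  d2:3  d3:3  d4:4  d5:4  d6:4  d7:0  d8:0  d9:0 → peak 5
Item 3@3: d1:5  d2:0  d3:3  d4:7  d5:4  d6:4  d7:0  d8:0  d9:0 → peak 7
Item 3@4: d1:5  d2:0  d3:0  d4:7  d5:7  d6:4  d7:0  d8:0  d9:0 → peak 7
Item 3@5: d1:5  d2:0  d3:0  d4:4  d5:7  d6:7  d7:0  d8:0  d9:0 → peak 7
Best is Item 3@2, peak 5.

5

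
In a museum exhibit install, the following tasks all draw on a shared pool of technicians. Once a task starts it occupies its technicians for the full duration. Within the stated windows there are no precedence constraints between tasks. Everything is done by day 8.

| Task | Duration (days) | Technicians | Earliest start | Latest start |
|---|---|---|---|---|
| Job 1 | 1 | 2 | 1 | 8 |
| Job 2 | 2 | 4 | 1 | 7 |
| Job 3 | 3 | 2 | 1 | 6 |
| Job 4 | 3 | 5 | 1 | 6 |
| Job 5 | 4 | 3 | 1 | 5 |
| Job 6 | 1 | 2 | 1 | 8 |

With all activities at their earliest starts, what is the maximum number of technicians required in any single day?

18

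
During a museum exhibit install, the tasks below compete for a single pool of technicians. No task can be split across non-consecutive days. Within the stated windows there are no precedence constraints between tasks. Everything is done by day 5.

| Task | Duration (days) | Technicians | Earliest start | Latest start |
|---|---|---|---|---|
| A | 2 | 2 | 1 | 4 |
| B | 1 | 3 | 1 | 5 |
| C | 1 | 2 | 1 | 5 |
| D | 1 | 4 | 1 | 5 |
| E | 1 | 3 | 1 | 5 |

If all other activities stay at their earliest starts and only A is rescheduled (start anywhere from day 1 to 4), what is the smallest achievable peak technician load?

12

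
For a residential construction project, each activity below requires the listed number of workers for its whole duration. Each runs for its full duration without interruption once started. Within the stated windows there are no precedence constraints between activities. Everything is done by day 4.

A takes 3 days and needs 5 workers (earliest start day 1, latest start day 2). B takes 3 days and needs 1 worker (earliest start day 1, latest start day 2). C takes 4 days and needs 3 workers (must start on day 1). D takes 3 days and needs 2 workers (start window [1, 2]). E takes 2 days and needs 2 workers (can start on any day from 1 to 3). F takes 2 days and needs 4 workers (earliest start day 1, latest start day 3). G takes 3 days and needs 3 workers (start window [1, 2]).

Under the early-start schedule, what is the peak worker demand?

20

Early-start schedule: A@1, B@1, C@1, D@1, E@1, F@1, G@1.
Load per day: day 1: 20, day 2: 20, day 3: 14, day 4: 3.
Peak is 20.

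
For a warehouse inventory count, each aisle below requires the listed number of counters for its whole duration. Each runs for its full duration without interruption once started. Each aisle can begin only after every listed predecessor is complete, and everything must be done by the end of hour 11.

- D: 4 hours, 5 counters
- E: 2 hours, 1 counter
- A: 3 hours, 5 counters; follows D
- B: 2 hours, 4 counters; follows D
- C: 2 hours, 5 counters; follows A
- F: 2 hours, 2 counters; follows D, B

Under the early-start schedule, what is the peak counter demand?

Early-start schedule: D@1, E@1, A@5, B@5, C@8, F@7.
Load per hour: hour 1: 6, hour 2: 6, hour 3: 5, hour 4: 5, hour 5: 9, hour 6: 9, hour 7: 7, hour 8: 7, hour 9: 5, hour 10: 0, hour 11: 0.
Peak is 9.

9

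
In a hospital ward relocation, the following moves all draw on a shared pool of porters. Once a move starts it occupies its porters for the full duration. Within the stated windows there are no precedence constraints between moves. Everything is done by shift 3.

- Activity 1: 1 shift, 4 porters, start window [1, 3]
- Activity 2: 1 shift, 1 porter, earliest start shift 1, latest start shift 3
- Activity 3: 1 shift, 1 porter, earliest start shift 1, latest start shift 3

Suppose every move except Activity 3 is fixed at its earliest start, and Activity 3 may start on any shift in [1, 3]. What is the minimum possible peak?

5

Activity 3@1: s1:6  s2:0  s3:0 → peak 6
Activity 3@2: s1:5  s2:1  s3:0 → peak 5
Activity 3@3: s1:5  s2:0  s3:1 → peak 5
Best is Activity 3@2, peak 5.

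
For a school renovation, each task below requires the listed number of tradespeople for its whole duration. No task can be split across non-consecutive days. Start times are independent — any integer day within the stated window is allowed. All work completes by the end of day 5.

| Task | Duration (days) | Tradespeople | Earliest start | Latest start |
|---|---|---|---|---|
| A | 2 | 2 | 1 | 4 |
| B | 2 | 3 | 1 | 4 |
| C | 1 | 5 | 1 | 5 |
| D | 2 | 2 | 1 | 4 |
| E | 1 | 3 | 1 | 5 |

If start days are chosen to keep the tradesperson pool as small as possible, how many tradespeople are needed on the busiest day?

5

Early-start (A@1, B@1, C@1, D@1, E@1) gives peak 15: d1:15  d2:7  d3:0  d4:0  d5:0.
Shift C→3, D→4, E→4.
Schedule A@1, B@1, C@3, D@4, E@4: d1:5  d2:5  d3:5  d4:5  d5:2 — peak 5.
Total tradesperson-days = 22 over 5 days ⇒ peak ≥ ⌈22/5⌉ = 5, so 5 is optimal.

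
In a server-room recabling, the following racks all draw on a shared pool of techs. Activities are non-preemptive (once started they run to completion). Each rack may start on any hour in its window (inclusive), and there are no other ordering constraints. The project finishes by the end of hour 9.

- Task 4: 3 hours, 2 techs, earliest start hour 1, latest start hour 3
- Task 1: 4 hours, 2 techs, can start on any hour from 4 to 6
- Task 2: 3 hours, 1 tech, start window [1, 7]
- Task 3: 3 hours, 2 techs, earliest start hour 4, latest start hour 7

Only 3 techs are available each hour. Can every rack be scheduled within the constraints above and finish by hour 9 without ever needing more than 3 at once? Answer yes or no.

The minimum achievable peak is 4; 3 < 4, so no feasible schedule stays within the cap.

no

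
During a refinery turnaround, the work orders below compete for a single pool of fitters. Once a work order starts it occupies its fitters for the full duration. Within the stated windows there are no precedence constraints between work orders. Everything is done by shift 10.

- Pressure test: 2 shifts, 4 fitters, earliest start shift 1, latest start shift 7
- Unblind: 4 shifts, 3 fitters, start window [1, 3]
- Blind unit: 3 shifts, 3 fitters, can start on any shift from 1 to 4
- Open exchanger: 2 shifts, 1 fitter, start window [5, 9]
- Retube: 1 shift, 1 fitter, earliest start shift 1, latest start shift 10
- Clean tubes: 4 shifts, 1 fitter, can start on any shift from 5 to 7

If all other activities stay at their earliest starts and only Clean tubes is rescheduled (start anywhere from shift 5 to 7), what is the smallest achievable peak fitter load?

Clean tubes@5: s1:11  s2:10  s3:6  s4:3  s5:2  s6:2  s7:1  s8:1  s9:0  s10:0 → peak 11
Clean tubes@6: s1:11  s2:10  s3:6  s4:3  s5:1  s6:2  s7:1  s8:1  s9:1  s10:0 → peak 11
Clean tubes@7: s1:11  s2:10  s3:6  s4:3  s5:1  s6:1  s7:1  s8:1  s9:1  s10:1 → peak 11
Best is Clean tubes@5, peak 11.

11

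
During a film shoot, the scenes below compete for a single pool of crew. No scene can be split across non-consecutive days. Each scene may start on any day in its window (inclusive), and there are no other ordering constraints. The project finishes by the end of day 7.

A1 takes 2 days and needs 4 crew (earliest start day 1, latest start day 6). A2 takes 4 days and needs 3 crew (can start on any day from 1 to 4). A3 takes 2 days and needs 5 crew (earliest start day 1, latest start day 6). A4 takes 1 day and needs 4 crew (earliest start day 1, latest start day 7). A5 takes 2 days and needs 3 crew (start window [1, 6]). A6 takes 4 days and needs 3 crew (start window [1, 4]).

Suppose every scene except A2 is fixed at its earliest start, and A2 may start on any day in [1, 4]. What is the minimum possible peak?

19

A2@1: d1:22  d2:18  d3:6  d4:6  d5:0  d6:0  d7:0 → peak 22
A2@2: d1:19  d2:18  d3:6  d4:6  d5:3  d6:0  d7:0 → peak 19
A2@3: d1:19  d2:15  d3:6  d4:6  d5:3  d6:3  d7:0 → peak 19
A2@4: d1:19  d2:15  d3:3  d4:6  d5:3  d6:3  d7:3 → peak 19
Best is A2@2, peak 19.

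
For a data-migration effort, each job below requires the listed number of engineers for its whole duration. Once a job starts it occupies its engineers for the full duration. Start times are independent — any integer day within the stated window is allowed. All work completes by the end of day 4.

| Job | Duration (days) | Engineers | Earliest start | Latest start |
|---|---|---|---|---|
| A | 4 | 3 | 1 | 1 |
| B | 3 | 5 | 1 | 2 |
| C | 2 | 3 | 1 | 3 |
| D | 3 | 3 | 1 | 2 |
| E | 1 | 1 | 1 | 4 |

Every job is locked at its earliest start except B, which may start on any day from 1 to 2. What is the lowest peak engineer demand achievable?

B@1: d1:15  d2:14  d3:11  d4:3 → peak 15
B@2: d1:10  d2:14  d3:11  d4:8 → peak 14
Best is B@2, peak 14.

14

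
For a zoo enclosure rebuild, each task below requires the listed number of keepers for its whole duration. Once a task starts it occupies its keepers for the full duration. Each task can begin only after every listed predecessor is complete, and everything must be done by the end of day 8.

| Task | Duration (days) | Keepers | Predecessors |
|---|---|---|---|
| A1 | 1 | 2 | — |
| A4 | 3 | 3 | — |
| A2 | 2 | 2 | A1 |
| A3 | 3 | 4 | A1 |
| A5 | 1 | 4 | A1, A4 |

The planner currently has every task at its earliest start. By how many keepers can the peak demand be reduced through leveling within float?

4

Early-start peak: d1:5  d2:9  d3:9  d4:8  d5:0  d6:0  d7:0  d8:0 ⇒ 9.
Leveled (A1@1, A4@1, A2@2, A3@4, A5@7): d1:5  d2:5  d3:5  d4:4  d5:4  d6:4  d7:4  d8:0 ⇒ 5.
Reduction 9 − 5 = 4.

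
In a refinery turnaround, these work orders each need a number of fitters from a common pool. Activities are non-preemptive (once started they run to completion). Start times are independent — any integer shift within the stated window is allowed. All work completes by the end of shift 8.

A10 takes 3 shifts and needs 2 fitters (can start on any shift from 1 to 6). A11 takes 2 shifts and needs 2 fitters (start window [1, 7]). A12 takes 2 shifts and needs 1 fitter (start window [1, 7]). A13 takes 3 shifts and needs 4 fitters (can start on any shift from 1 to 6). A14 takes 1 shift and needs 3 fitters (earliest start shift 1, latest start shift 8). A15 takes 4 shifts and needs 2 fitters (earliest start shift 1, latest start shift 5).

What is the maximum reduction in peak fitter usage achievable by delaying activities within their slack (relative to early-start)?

9

Early-start peak: s1:14  s2:11  s3:8  s4:2  s5:0  s6:0  s7:0  s8:0 ⇒ 14.
Leveled (A10@1, A11@4, A12@1, A13@6, A14@5, A15@1): s1:5  s2:5  s3:4  s4:4  s5:5  s6:4  s7:4  s8:4 ⇒ 5.
Reduction 14 − 5 = 9.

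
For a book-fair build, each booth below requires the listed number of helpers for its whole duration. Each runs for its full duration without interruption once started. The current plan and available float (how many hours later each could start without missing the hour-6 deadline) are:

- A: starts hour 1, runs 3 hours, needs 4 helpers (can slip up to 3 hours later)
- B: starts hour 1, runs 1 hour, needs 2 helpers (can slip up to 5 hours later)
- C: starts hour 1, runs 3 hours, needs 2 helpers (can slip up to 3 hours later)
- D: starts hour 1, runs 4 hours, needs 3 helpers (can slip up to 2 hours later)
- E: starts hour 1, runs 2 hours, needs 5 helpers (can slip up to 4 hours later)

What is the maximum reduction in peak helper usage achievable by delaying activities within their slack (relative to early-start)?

9

Early-start peak: h1:16  h2:14  h3:9  h4:3  h5:0  h6:0 ⇒ 16.
Leveled (A@1, B@4, C@4, D@1, E@5): h1:7  h2:7  h3:7  h4:7  h5:7  h6:7 ⇒ 7.
Reduction 16 − 7 = 9.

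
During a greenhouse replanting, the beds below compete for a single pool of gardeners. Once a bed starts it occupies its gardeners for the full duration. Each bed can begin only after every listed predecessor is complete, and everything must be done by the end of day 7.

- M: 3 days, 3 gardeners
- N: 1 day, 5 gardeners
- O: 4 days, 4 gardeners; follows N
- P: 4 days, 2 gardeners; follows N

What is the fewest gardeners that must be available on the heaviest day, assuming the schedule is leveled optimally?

8

Early-start (M@1, N@1, O@2, P@2) gives peak 9: d1:8  d2:9  d3:9  d4:6  d5:6  d6:0  d7:0.
Shift P→4.
Schedule M@1, N@1, O@2, P@4: d1:8  d2:7  d3:7  d4:6  d5:6  d6:2  d7:2 — peak 8.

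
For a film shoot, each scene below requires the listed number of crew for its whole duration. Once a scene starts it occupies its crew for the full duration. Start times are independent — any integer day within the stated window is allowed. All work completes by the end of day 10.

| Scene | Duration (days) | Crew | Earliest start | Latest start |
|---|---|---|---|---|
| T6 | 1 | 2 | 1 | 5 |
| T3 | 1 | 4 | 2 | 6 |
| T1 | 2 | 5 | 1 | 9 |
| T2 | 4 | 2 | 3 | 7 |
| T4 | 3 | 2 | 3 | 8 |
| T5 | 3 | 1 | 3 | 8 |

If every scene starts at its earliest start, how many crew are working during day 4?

At early start, day 4 has: T2, T4, T5.
Demand: 2 + 2 + 1 = 5.

5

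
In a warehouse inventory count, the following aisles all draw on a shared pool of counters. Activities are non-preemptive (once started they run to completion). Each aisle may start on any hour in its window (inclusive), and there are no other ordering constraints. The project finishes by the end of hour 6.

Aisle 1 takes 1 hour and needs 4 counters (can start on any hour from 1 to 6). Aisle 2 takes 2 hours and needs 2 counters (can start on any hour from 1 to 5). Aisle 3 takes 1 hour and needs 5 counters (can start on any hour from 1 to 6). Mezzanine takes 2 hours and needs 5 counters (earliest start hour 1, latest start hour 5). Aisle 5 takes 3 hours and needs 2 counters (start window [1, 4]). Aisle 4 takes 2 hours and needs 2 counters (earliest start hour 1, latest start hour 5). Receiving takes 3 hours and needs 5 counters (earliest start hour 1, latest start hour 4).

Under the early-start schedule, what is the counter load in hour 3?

7

At early start, hour 3 has: Aisle 5, Receiving.
Demand: 2 + 5 = 7.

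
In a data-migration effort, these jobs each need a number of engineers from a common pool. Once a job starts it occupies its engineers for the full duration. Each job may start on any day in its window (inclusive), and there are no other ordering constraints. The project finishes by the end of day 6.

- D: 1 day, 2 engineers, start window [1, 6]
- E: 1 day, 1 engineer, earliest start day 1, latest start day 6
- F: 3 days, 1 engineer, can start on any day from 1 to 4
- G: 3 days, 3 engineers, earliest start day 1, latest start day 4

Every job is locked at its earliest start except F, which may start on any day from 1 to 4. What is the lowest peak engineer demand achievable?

6

F@1: d1:7  d2:4  d3:4  d4:0  d5:0  d6:0 → peak 7
F@2: d1:6  d2:4  d3:4  d4:1  d5:0  d6:0 → peak 6
F@3: d1:6  d2:3  d3:4  d4:1  d5:1  d6:0 → peak 6
F@4: d1:6  d2:3  d3:3  d4:1  d5:1  d6:1 → peak 6
Best is F@2, peak 6.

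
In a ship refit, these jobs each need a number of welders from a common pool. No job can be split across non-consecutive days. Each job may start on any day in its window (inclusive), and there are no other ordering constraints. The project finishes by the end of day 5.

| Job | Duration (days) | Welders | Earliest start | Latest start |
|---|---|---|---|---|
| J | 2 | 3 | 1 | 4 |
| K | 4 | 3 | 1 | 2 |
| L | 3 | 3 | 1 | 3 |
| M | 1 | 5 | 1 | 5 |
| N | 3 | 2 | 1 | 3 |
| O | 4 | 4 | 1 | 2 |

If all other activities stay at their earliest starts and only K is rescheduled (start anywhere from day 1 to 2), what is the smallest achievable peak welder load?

K@1: d1:20  d2:15  d3:12  d4:7  d5:0 → peak 20
K@2: d1:17  d2:15  d3:12  d4:7  d5:3 → peak 17
Best is K@2, peak 17.

17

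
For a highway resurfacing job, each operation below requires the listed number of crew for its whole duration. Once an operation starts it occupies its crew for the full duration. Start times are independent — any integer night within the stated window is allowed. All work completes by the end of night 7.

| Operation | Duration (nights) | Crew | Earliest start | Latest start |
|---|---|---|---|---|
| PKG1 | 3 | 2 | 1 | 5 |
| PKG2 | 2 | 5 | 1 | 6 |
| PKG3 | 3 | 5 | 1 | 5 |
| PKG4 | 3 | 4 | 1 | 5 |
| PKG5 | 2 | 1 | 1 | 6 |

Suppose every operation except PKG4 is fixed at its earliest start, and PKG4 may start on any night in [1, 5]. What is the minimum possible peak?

PKG4@1: n1:17  n2:17  n3:11  n4:0  n5:0  n6:0  n7:0 → peak 17
PKG4@2: n1:13  n2:17  n3:11  n4:4  n5:0  n6:0  n7:0 → peak 17
PKG4@3: n1:13  n2:13  n3:11  n4:4  n5:4  n6:0  n7:0 → peak 13
PKG4@4: n1:13  n2:13  n3:7  n4:4  n5:4  n6:4  n7:0 → peak 13
PKG4@5: n1:13  n2:13  n3:7  n4:0  n5:4  n6:4  n7:4 → peak 13
Best is PKG4@3, peak 13.

13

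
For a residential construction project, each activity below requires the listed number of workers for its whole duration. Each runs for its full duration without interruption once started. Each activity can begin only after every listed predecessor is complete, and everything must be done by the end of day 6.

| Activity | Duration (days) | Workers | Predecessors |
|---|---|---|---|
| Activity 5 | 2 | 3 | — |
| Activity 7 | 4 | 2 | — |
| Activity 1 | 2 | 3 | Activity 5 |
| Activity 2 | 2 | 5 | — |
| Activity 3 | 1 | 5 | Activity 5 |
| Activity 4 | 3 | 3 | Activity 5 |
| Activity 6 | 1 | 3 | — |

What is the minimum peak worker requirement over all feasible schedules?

Early-start (Activity 5@1, Activity 7@1, Activity 1@3, Activity 2@1, Activity 3@3, Activity 4@3, Activity 6@1) gives peak 13: d1:13  d2:10  d3:13  d4:8  d5:3  d6:0.
Shift Activity 7→3, Activity 3→6, Activity 6→5.
Schedule Activity 5@1, Activity 7@3, Activity 1@3, Activity 2@1, Activity 3@6, Activity 4@3, Activity 6@5: d1:8  d2:8  d3:8  d4:8  d5:8  d6:7 — peak 8.
Total worker-days = 47 over 6 days ⇒ peak ≥ ⌈47/6⌉ = 8, so 8 is optimal.

8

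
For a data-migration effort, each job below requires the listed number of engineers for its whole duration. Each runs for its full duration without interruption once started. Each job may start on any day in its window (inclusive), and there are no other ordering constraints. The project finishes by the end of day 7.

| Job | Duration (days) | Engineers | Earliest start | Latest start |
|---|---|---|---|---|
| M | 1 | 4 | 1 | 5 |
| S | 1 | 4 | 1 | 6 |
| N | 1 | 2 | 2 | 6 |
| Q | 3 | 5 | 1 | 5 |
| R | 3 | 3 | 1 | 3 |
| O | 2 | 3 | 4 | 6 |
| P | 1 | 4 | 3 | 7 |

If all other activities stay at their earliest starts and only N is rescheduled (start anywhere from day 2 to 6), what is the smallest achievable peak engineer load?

16

N@2: d1:16  d2:10  d3:12  d4:3  d5:3  d6:0  d7:0 → peak 16
N@3: d1:16  d2:8  d3:14  d4:3  d5:3  d6:0  d7:0 → peak 16
N@4: d1:16  d2:8  d3:12  d4:5  d5:3  d6:0  d7:0 → peak 16
N@5: d1:16  d2:8  d3:12  d4:3  d5:5  d6:0  d7:0 → peak 16
N@6: d1:16  d2:8  d3:12  d4:3  d5:3  d6:2  d7:0 → peak 16
Best is N@2, peak 16.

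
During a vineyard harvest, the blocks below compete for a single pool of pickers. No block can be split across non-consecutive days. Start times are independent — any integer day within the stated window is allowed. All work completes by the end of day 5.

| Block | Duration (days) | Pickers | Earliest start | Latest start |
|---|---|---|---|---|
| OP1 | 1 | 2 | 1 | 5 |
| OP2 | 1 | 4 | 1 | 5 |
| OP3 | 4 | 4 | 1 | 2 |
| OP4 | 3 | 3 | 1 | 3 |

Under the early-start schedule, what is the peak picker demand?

13

Early-start schedule: OP1@1, OP2@1, OP3@1, OP4@1.
Load per day: day 1: 13, day 2: 7, day 3: 7, day 4: 4, day 5: 0.
Peak is 13.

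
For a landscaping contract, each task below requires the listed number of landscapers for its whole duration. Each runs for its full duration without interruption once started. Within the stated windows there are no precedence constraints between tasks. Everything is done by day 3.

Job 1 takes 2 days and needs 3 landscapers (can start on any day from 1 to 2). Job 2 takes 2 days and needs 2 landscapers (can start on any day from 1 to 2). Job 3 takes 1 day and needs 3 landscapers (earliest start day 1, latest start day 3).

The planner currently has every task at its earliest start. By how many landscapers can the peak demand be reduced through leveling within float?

3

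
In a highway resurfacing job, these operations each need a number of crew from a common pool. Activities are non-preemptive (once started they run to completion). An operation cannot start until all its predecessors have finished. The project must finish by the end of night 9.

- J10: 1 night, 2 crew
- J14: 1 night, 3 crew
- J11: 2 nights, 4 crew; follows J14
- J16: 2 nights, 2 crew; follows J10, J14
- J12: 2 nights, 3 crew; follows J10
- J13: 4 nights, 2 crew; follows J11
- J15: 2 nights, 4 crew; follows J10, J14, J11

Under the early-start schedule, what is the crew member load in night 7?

At early start, night 7 has: J13.
Demand: 2 = 2.

2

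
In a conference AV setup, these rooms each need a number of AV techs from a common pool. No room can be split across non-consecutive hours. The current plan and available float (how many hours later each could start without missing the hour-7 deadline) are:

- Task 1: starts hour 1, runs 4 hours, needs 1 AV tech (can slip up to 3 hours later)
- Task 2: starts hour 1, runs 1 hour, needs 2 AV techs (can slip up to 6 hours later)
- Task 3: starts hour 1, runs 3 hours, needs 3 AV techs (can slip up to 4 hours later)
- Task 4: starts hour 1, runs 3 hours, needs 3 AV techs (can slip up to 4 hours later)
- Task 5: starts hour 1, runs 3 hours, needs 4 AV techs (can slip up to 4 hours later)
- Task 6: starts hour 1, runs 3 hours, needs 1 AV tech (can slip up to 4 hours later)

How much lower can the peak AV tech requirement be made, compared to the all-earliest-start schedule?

8

Early-start peak: h1:14  h2:12  h3:12  h4:1  h5:0  h6:0  h7:0 ⇒ 14.
Leveled (Task 1@1, Task 2@1, Task 3@5, Task 4@5, Task 5@2, Task 6@1): h1:4  h2:6  h3:6  h4:5  h5:6  h6:6  h7:6 ⇒ 6.
Reduction 14 − 6 = 8.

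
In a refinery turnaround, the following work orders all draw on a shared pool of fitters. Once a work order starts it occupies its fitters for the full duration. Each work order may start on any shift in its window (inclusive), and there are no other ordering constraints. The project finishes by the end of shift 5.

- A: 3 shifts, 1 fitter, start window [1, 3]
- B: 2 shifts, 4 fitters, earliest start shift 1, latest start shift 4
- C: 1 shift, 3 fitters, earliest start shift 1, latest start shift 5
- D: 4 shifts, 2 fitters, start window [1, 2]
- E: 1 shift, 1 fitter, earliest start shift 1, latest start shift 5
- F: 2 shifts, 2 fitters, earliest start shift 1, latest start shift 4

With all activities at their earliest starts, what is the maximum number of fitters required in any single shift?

13

Early-start schedule: A@1, B@1, C@1, D@1, E@1, F@1.
Load per shift: shift 1: 13, shift 2: 9, shift 3: 3, shift 4: 2, shift 5: 0.
Peak is 13.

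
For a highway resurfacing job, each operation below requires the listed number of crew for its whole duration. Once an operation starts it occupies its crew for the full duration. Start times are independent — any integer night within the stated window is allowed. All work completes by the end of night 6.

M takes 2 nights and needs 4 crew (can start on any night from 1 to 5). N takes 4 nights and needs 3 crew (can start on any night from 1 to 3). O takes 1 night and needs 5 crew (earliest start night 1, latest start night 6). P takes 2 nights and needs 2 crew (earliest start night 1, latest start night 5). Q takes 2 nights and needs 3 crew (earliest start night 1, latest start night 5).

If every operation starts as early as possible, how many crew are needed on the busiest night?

17

Early-start schedule: M@1, N@1, O@1, P@1, Q@1.
Load per night: night 1: 17, night 2: 12, night 3: 3, night 4: 3, night 5: 0, night 6: 0.
Peak is 17.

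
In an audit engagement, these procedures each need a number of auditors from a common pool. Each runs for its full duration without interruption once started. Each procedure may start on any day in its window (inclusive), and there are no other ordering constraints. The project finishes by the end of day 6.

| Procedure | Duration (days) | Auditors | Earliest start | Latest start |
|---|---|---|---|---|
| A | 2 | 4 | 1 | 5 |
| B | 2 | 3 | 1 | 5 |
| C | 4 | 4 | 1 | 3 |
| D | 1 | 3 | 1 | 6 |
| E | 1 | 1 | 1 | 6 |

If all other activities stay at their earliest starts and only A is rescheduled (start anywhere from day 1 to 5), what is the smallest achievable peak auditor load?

A@1: d1:15  d2:11  d3:4  d4:4  d5:0  d6:0 → peak 15
A@2: d1:11  d2:11  d3:8  d4:4  d5:0  d6:0 → peak 11
A@3: d1:11  d2:7  d3:8  d4:8  d5:0  d6:0 → peak 11
A@4: d1:11  d2:7  d3:4  d4:8  d5:4  d6:0 → peak 11
A@5: d1:11  d2:7  d3:4  d4:4  d5:4  d6:4 → peak 11
Best is A@2, peak 11.

11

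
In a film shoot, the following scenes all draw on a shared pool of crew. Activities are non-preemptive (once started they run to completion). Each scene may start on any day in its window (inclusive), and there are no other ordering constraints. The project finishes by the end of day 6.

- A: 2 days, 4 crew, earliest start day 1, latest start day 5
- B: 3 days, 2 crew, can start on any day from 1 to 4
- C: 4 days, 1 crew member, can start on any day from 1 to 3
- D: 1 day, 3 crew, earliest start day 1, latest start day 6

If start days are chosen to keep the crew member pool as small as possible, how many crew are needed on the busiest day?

Early-start (A@1, B@1, C@1, D@1) gives peak 10: d1:10  d2:7  d3:3  d4:1  d5:0  d6:0.
Shift B→3, C→3, D→6.
Schedule A@1, B@3, C@3, D@6: d1:4  d2:4  d3:3  d4:3  d5:3  d6:4 — peak 4.
Total crew member-days = 21 over 6 days ⇒ peak ≥ ⌈21/6⌉ = 4, so 4 is optimal.

4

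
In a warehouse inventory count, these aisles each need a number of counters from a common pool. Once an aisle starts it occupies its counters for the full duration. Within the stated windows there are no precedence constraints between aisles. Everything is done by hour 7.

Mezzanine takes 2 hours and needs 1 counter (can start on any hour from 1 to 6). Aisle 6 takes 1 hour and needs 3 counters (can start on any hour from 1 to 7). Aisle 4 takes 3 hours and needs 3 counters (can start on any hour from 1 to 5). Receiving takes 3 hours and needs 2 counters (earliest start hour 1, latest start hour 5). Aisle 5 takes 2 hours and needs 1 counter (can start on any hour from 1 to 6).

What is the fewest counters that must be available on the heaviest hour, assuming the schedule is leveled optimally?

4

Early-start (Mezzanine@1, Aisle 6@1, Aisle 4@1, Receiving@1, Aisle 5@1) gives peak 10: h1:10  h2:7  h3:5  h4:0  h5:0  h6:0  h7:0.
Shift Aisle 4→2, Receiving→5, Aisle 5→3.
Schedule Mezzanine@1, Aisle 6@1, Aisle 4@2, Receiving@5, Aisle 5@3: h1:4  h2:4  h3:4  h4:4  h5:2  h6:2  h7:2 — peak 4.
Total counter-hours = 22 over 7 hours ⇒ peak ≥ ⌈22/7⌉ = 4, so 4 is optimal.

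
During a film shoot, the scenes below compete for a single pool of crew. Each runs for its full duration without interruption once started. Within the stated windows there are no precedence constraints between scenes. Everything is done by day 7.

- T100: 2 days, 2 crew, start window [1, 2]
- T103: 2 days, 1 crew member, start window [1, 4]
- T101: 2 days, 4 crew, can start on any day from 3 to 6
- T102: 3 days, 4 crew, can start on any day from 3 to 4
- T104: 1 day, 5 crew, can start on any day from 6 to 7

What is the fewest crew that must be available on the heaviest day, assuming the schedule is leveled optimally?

8

Schedule T100@1, T103@1, T101@3, T102@3, T104@6: d1:3  d2:3  d3:8  d4:8  d5:4  d6:5  d7:0 — peak 8.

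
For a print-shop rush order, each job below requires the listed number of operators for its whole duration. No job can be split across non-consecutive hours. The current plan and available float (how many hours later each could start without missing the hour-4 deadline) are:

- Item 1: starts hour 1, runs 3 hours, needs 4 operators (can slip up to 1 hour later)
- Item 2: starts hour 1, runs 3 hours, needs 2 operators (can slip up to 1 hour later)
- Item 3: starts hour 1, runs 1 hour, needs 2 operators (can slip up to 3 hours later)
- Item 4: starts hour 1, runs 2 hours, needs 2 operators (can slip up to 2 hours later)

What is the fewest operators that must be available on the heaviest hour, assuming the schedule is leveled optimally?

Early-start (Item 1@1, Item 2@1, Item 3@1, Item 4@1) gives peak 10: h1:10  h2:8  h3:6  h4:0.
Shift Item 4→2.
Schedule Item 1@1, Item 2@1, Item 3@1, Item 4@2: h1:8  h2:8  h3:8  h4:0 — peak 8.

8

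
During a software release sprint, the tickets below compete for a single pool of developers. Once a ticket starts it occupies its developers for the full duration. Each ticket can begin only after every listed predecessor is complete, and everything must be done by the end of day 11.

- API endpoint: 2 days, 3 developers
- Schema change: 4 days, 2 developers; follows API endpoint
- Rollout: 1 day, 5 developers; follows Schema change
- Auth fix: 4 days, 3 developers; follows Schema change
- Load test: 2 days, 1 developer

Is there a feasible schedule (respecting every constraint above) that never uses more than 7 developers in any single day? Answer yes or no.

Schedule API endpoint@1, Schema change@3, Rollout@7, Auth fix@8, Load test@1: d1:4  d2:4  d3:2  d4:2  d5:2  d6:2  d7:5  d8:3  d9:3  d10:3  d11:3 — peak 5 ≤ 7.

yes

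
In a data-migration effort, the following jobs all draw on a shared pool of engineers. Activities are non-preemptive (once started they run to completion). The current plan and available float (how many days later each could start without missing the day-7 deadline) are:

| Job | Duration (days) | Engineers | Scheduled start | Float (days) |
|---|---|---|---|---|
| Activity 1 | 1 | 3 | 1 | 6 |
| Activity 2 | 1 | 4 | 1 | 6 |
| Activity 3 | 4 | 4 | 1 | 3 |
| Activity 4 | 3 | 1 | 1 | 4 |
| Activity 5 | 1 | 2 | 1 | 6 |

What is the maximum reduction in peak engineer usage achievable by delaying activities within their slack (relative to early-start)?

Early-start peak: d1:14  d2:5  d3:5  d4:4  d5:0  d6:0  d7:0 ⇒ 14.
Leveled (Activity 1@1, Activity 2@2, Activity 3@3, Activity 4@1, Activity 5@7): d1:4  d2:5  d3:5  d4:4  d5:4  d6:4  d7:2 ⇒ 5.
Reduction 14 − 5 = 9.

9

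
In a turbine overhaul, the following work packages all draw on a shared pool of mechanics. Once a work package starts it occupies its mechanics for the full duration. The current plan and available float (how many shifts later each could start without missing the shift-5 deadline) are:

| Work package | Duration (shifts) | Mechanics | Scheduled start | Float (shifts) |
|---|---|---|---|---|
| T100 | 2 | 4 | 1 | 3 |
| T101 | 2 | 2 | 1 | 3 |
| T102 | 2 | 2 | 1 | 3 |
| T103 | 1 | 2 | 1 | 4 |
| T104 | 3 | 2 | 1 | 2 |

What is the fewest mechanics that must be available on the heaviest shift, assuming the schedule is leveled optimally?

6

Early-start (T100@1, T101@1, T102@1, T103@1, T104@1) gives peak 12: s1:12  s2:10  s3:2  s4:0  s5:0.
Shift T102→3, T103→3, T104→3.
Schedule T100@1, T101@1, T102@3, T103@3, T104@3: s1:6  s2:6  s3:6  s4:4  s5:2 — peak 6.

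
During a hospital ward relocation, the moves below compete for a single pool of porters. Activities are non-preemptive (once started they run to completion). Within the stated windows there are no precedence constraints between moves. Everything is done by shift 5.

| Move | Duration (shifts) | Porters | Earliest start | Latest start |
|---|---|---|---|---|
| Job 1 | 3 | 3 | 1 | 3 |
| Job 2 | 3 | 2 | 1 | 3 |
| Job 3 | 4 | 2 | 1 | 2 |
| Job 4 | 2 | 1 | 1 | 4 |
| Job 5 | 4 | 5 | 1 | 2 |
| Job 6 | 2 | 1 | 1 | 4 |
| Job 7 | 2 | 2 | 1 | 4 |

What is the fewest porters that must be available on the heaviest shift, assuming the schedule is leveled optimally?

12

Early-start (Job 1@1, Job 2@1, Job 3@1, Job 4@1, Job 5@1, Job 6@1, Job 7@1) gives peak 16: s1:16  s2:16  s3:12  s4:7  s5:0.
Shift Job 4→4, Job 6→4, Job 7→4.
Schedule Job 1@1, Job 2@1, Job 3@1, Job 4@4, Job 5@1, Job 6@4, Job 7@4: s1:12  s2:12  s3:12  s4:11  s5:4 — peak 12.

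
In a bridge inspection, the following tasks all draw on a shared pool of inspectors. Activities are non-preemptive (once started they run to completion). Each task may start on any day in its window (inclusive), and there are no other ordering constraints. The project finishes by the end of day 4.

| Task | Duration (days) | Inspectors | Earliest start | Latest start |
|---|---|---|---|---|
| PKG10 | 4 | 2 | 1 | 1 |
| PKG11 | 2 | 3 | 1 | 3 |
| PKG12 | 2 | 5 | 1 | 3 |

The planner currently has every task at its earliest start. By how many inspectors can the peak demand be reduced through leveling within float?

Early-start peak: d1:10  d2:10  d3:2  d4:2 ⇒ 10.
Leveled (PKG10@1, PKG11@1, PKG12@3): d1:5  d2:5  d3:7  d4:7 ⇒ 7.
Reduction 10 − 7 = 3.

3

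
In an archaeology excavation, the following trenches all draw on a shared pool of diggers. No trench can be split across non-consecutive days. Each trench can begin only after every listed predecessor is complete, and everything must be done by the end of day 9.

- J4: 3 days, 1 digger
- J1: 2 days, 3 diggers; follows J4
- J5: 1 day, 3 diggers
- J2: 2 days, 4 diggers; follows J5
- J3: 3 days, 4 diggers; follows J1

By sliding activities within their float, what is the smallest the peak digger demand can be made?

Schedule J4@1, J1@4, J5@1, J2@2, J3@6: d1:4  d2:5  d3:5  d4:3  d5:3  d6:4  d7:4  d8:4  d9:0 — peak 5.

5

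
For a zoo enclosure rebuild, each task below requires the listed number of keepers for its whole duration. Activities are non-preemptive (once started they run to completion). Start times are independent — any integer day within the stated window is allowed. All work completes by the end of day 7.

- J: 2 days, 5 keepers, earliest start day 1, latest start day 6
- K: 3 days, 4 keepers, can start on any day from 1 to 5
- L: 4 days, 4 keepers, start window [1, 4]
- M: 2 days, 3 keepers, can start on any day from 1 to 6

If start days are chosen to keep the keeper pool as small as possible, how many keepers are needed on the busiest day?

8

Early-start (J@1, K@1, L@1, M@1) gives peak 16: d1:16  d2:16  d3:8  d4:4  d5:0  d6:0  d7:0.
Shift K→3, L→3.
Schedule J@1, K@3, L@3, M@1: d1:8  d2:8  d3:8  d4:8  d5:8  d6:4  d7:0 — peak 8.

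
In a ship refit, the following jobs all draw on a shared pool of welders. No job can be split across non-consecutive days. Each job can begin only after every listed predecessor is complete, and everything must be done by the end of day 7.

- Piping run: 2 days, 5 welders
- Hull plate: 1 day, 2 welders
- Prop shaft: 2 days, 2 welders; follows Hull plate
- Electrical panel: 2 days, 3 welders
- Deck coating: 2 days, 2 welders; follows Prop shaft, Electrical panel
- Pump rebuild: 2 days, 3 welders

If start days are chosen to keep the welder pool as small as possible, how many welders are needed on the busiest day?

5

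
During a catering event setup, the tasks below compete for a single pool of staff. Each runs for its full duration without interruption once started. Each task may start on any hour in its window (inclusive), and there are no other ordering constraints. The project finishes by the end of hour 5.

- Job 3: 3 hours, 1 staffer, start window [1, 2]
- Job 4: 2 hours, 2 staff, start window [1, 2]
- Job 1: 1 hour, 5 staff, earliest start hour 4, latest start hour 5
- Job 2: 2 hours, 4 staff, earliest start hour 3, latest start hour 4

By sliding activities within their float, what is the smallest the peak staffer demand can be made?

5

Early-start (Job 3@1, Job 4@1, Job 1@4, Job 2@3) gives peak 9: h1:3  h2:3  h3:5  h4:9  h5:0.
Shift Job 1→5.
Schedule Job 3@1, Job 4@1, Job 1@5, Job 2@3: h1:3  h2:3  h3:5  h4:4  h5:5 — peak 5.
No arrangement of the 16 feasible schedules does better.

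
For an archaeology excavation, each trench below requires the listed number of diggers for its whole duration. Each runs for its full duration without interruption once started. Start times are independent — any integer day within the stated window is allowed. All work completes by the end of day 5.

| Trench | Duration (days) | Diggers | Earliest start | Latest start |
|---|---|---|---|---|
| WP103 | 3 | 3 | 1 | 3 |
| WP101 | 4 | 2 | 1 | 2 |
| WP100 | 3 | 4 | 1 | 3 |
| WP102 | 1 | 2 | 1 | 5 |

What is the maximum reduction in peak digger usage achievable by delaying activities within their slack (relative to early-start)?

Early-start peak: d1:11  d2:9  d3:9  d4:2  d5:0 ⇒ 11.
Leveled (WP103@1, WP101@1, WP100@1, WP102@4): d1:9  d2:9  d3:9  d4:4  d5:0 ⇒ 9.
Reduction 11 − 9 = 2.

2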